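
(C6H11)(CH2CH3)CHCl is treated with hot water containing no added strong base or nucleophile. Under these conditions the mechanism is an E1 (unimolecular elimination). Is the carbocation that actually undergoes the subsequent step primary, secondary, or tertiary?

tertiary

Step 1: Unassisted departure of Cl⁻ (taking the C–Cl bonding pair) generates a secondary carbocation.
Step 2: A hydride (H with its bonding pair) migrates from the adjacent cyclohexyl carbon to the cationic centre — a 1,2-hydride shift — upgrading the secondary cation to a tertiary one.
The cation rearranges from secondary to tertiary via a 1,2-hydride shift from the adjacent cyclohexyl carbon; the tertiary cation is what reacts next.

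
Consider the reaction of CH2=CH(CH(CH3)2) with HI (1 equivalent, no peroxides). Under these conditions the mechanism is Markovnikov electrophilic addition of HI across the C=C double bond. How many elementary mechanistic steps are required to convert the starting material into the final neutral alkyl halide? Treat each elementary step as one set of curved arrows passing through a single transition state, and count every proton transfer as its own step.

Step 1: The π electrons of the C=C bond attack a proton of HI; Markovnikov addition places the new C–H on the less-substituted alkene carbon, so the positive charge ends up on the more-substituted carbon — a secondary carbocation. The H–I bond breaks heterolytically, releasing I⁻.
Step 2: A hydride (H with its bonding pair) migrates from the adjacent isopropyl carbon to the cationic centre — a 1,2-hydride shift — upgrading the secondary cation to a tertiary one.
Step 3: The I⁻ anion donates a lone pair to the carbocation, forming the new C–I σ-bond and giving the neutral alkyl halide.
Total: 3 elementary steps.

3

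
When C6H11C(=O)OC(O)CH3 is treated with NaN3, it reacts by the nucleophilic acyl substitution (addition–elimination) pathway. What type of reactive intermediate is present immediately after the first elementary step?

tetrahedral intermediate

Step 1: A lone pair on the N of N3⁻ attacks the electrophilic acyl carbon; the π(C=O) electrons move onto oxygen, giving a tetrahedral intermediate.
After step 1 the species present is a tetrahedral intermediate.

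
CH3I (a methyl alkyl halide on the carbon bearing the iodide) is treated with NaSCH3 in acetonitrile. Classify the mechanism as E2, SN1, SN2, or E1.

Conditions: a methyl substrate with a strong nucleophile in the polar aprotic solvent acetonitrile.
These conditions are the textbook signature of the SN2 pathway.
An unhindered substrate with a strong nucleophile in a polar aprotic solvent favours one-step backside displacement.

SN2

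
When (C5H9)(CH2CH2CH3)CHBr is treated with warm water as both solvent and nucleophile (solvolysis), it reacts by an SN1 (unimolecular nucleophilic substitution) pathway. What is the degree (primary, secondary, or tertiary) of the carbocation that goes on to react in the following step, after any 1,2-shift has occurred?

Step 1: Unassisted departure of Br⁻ (taking the C–Br bonding pair) generates a secondary carbocation.
Step 2: A hydride (H with its bonding pair) migrates from the adjacent cyclopentyl carbon to the cationic centre — a 1,2-hydride shift — upgrading the secondary cation to a tertiary one.
The cation rearranges from secondary to tertiary via a 1,2-hydride shift from the adjacent cyclopentyl carbon; the tertiary cation is what reacts next.

tertiary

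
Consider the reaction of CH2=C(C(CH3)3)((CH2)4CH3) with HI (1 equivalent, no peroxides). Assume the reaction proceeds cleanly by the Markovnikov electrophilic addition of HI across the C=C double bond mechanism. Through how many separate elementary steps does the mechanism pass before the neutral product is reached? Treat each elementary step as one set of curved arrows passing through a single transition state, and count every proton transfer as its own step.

Step 1: Electrophilic addition begins with the π(C=C) electrons forming a bond to the proton of HI. Following Markovnikov's rule, the resulting cation is tertiary. The H–I bond breaks heterolytically, releasing I⁻.
(No 1,2-shift: no single shift to an adjacent carbon would give a more stable cation.)
Step 2: I⁻ captures the cation: a lone pair on I⁻ fills the empty p orbital, producing the alkyl halide product.
Total: 2 elementary steps.

2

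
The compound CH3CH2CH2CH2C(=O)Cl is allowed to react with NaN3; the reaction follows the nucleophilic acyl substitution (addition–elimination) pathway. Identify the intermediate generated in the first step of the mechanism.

Step 1: N3⁻ adds to the carbonyl carbon; the C=O π electrons shift onto oxygen and a tetrahedral alkoxide intermediate forms.
After step 1 the species present is a tetrahedral intermediate.

tetrahedral intermediate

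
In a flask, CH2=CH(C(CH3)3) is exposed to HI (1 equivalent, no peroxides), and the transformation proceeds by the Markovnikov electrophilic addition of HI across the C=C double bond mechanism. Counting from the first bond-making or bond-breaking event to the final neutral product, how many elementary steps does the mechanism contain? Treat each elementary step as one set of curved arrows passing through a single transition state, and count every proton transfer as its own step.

3

Step 1: The π electrons of the C=C bond attack a proton of HI; Markovnikov addition places the new C–H on the less-substituted alkene carbon, so the positive charge ends up on the more-substituted carbon — a secondary carbocation. The H–I bond breaks heterolytically, releasing I⁻.
Step 2: A methyl group with its bonding pair migrates from the adjacent tert-butyl carbon to the cationic centre — a 1,2-methyl shift — upgrading the secondary cation to a tertiary one.
Step 3: The I⁻ anion donates a lone pair to the carbocation, forming the new C–I σ-bond and giving the neutral alkyl halide.
Total: 3 elementary steps.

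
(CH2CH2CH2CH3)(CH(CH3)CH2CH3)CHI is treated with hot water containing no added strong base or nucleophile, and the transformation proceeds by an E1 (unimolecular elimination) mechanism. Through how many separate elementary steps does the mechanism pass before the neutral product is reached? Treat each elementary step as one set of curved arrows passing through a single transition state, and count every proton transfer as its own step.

Step 1: Unassisted departure of I⁻ (taking the C–I bonding pair) generates a secondary carbocation.
Step 2: A 1,2-hydride shift from the adjacent sec-butyl carbon moves the positive charge from the secondary centre to an adjacent carbon, generating a more stable tertiary carbocation.
Step 3: A water molecule (solvent) deprotonates a β-carbon; as the C–H bond breaks, those electrons form the new alkene π bond.
Total: 3 elementary steps.

3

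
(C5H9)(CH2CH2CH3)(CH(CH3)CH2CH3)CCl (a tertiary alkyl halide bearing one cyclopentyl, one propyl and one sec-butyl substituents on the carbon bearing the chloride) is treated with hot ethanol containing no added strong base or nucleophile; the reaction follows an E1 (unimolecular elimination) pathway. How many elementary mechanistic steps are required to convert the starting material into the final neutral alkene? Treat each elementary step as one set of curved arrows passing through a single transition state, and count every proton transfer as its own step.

2

Step 1: Rate-determining heterolysis of the C–Cl bond gives Cl⁻ and a tertiary carbocation.
(No 1,2-shift: no single shift to an adjacent carbon would give a more stable cation.)
Step 2: An ethanol molecule (solvent) deprotonates a β-carbon; as the C–H bond breaks, those electrons form the new alkene π bond.
Total: 2 elementary steps.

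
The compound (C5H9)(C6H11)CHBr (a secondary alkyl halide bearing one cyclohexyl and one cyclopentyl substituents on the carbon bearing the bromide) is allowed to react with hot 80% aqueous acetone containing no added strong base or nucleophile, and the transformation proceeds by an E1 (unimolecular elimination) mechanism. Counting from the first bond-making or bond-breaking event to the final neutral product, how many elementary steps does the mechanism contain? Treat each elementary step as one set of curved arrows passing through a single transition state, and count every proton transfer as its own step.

Step 1: Unassisted departure of Br⁻ (taking the C–Br bonding pair) generates a secondary carbocation.
Step 2: Carbocation rearrangement: a 1,2-hydride shift from the adjacent cyclohexyl carbon converts the initially-formed secondary cation into the more stable tertiary cation.
Step 3: A water molecule (solvent) deprotonates a β-carbon; as the C–H bond breaks, those electrons form the new alkene π bond.
Total: 3 elementary steps.

3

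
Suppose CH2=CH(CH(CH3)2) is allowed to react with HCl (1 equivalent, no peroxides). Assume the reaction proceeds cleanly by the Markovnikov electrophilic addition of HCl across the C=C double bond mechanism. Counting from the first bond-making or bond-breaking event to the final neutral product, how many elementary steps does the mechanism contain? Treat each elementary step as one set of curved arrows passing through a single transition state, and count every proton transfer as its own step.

3

Step 1: The π electrons of the C=C bond attack a proton of HCl; Markovnikov addition places the new C–H on the less-substituted alkene carbon, so the positive charge ends up on the more-substituted carbon — a secondary carbocation. The H–Cl bond breaks heterolytically, releasing Cl⁻.
Step 2: A hydride (H with its bonding pair) migrates from the adjacent isopropyl carbon to the cationic centre — a 1,2-hydride shift — upgrading the secondary cation to a tertiary one.
Step 3: The Cl⁻ anion donates a lone pair to the carbocation, forming the new C–Cl σ-bond and giving the neutral alkyl halide.
Total: 3 elementary steps.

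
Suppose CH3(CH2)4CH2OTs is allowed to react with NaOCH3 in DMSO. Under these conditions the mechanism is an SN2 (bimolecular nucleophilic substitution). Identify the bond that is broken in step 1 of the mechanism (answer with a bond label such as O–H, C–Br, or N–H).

C–O

Step 1: The methoxide nucleophile donates a lone pair from O to the α-carbon in a backside attack; simultaneously the C–O σ-bond breaks and both of its electrons leave with TsO⁻. One concerted step with inversion of configuration.
The bond broken in this step is the C–O bond.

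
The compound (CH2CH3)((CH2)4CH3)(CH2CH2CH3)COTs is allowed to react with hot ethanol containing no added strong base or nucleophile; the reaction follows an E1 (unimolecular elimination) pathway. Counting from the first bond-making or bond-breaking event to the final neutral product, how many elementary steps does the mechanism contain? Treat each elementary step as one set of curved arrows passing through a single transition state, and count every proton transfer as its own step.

2

Step 1: Unassisted departure of TsO⁻ (taking the C–O bonding pair) generates a tertiary carbocation.
(No 1,2-shift: no single shift to an adjacent carbon would give a more stable cation.)
Step 2: Loss of a β-proton to an ethanol molecule of the solvent: the C–H bonding pair collapses toward the cationic carbon to form the C=C π bond, yielding the alkene.
Total: 2 elementary steps.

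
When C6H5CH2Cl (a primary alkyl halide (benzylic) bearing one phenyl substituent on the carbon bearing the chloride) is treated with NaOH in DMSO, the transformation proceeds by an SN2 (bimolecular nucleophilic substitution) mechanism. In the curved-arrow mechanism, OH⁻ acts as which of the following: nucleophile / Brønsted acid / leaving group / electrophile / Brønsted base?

nucleophile

Step 1: OH⁻ attacks the back face of the α-carbon while Cl⁻ departs with the C–Cl bonding pair — a single concerted displacement through a pentacoordinate transition state.
OH⁻ donates an electron pair to form a new σ-bond to carbon — it is the nucleophile.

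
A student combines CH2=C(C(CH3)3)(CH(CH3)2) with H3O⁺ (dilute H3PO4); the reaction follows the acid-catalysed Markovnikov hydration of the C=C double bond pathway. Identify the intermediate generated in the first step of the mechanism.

Step 1: Protonation of the alkene by H3O⁺: the π bond acts as the nucleophile and picks up H⁺, giving the more stable (Markovnikov) tertiary carbocation. H2O is released.
After step 1 the species present is a tertiary carbocation.

tertiary carbocation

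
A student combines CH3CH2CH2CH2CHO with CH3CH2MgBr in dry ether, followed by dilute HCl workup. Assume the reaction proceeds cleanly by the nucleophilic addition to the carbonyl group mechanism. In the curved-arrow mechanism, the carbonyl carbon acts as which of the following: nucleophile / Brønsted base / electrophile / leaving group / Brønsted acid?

Step 1: the carbanion-like carbon of CH3CH2MgBr attacks the sp² carbonyl carbon; the C=O π bond breaks and the electrons end up as a lone pair on the alkoxide oxygen of the tetrahedral intermediate.
The carbonyl carbon accepts an electron pair into an empty or π* orbital — it is the electrophile.

electrophile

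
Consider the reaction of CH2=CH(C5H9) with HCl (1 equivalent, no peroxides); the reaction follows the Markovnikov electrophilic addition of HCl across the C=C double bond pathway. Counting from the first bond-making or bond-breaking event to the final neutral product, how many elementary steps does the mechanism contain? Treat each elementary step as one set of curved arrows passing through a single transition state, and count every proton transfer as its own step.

3

Step 1: Protonation of the alkene by HCl: the π bond acts as the nucleophile and picks up H⁺, giving the more stable (Markovnikov) secondary carbocation. The H–Cl bond breaks heterolytically, releasing Cl⁻.
Step 2: A hydride (H with its bonding pair) migrates from the adjacent cyclopentyl carbon to the cationic centre — a 1,2-hydride shift — upgrading the secondary cation to a tertiary one.
Step 3: Nucleophilic attack by Cl⁻ on the carbocation completes the addition, giving R–Cl.
Total: 3 elementary steps.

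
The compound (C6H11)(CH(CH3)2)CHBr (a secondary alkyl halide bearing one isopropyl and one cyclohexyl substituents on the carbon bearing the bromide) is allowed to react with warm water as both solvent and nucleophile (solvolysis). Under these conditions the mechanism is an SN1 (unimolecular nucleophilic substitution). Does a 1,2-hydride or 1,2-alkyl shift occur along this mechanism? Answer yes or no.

The first-formed carbocation is secondary.
The adjacent isopropyl carbon already bears 2 other carbon substituents and has a hydrogen to migrate; after a 1,2-hydride shift from that carbon the positive charge sits on a tertiary centre.
Tertiary is more stable than secondary, so the shift occurs.

yes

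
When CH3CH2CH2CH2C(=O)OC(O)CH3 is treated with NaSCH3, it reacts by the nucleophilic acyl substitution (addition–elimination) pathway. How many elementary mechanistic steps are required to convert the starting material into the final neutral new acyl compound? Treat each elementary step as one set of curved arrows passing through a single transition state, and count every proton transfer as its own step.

Step 1: A lone pair on the S of CH3S⁻ attacks the electrophilic acyl carbon; the π(C=O) electrons move onto oxygen, giving a tetrahedral intermediate.
Step 2: Elimination step: re-formation of the carbonyl π bond drives out CH3CO2⁻, giving the new acyl compound.
Total: 2 elementary steps.

2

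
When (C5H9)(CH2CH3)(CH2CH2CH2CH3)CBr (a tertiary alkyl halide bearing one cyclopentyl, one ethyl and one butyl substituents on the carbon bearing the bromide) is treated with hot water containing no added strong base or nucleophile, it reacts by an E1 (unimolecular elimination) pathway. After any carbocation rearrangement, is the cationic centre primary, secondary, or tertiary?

Step 1: Unassisted departure of Br⁻ (taking the C–Br bonding pair) generates a tertiary carbocation.
No single 1,2-shift to an adjacent carbon would give a more-substituted cation, so no rearrangement occurs.

tertiary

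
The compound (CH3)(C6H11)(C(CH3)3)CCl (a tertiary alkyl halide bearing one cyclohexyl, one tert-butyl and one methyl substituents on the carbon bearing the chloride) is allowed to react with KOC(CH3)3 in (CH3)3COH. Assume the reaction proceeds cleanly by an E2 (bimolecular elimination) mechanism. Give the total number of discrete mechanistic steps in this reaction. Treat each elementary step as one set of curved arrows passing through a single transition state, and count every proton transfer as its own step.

1

Step 1: In one step, (CH3)3CO⁻ pulls off a β-proton, the C–Cl bond cleaves, and a C=C double bond forms between the α- and β-carbons (E2, anti elimination).
Total: 1 elementary step.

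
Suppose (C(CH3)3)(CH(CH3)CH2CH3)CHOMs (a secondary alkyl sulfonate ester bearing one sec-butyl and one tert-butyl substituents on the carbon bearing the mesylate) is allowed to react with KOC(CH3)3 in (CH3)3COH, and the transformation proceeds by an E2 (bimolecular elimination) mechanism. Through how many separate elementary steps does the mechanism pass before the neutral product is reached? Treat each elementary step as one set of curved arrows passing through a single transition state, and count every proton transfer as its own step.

Step 1: The strong base (CH3)3CO⁻ removes a β-hydrogen; in the same concerted event the electrons of the breaking C–H bond form the new π(C=C) bond and the C–O σ-bond breaks, expelling MsO⁻. Anti-periplanar geometry; one transition state.
Total: 1 elementary step.

1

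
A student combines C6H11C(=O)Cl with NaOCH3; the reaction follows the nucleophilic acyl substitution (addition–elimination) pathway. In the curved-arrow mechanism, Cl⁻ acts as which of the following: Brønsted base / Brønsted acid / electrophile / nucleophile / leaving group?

leaving group

Step 2: Collapse of the tetrahedral intermediate: the alkoxide oxygen pushes its lone pair back to re-form C=O while Cl⁻ leaves.
Cl⁻ departs with both electrons of the breaking σ-bond — that is the definition of a leaving group.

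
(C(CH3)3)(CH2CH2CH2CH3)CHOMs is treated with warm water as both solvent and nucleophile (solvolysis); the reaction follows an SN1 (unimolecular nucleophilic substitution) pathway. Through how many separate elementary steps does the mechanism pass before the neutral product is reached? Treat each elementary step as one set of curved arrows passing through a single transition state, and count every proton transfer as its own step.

Step 1: The C–O bond breaks with both electrons going to the mesylate; MsO⁻ leaves and a secondary carbocation remains.
Step 2: Carbocation rearrangement: a 1,2-methyl shift from the adjacent tert-butyl carbon converts the initially-formed secondary cation into the more stable tertiary cation.
Step 3: A lone pair on the oxygen of H2O attacks the carbocation, forming a new C–O σ-bond and an oxonium ion.
Step 4: A second solvent molecule removes the proton on oxygen, giving the neutral alcohol product.
Total: 4 elementary steps.

4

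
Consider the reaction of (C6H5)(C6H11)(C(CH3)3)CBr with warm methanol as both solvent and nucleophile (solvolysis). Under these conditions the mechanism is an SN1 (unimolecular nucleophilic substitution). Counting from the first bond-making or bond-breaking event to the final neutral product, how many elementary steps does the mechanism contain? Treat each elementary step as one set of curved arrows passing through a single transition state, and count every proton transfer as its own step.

3

Step 1: The C–Br bond breaks with both electrons going to the bromide; Br⁻ leaves and a tertiary carbocation remains.
(No 1,2-shift: no single shift to an adjacent carbon would give a more stable cation.)
Step 2: CH3OH donates an oxygen lone pair into the empty p orbital of the cation, giving a protonated ether (an oxonium ion).
Step 3: A second solvent molecule removes the proton on oxygen, giving the neutral ether product.
Total: 3 elementary steps.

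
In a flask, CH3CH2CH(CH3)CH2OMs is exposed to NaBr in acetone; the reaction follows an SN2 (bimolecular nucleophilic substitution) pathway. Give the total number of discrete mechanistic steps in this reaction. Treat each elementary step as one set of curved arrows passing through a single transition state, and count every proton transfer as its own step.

Step 1: Backside attack by Br⁻ on the carbon bearing the mesylate: the new C–Br bond forms as the C–O bond breaks, with Walden inversion at carbon.
Total: 1 elementary step.

1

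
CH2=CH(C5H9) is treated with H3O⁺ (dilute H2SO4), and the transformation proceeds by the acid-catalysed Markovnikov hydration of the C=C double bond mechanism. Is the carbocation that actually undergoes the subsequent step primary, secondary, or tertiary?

Step 1: Electrophilic addition begins with the π(C=C) electrons forming a bond to the proton of H3O⁺. Following Markovnikov's rule, the resulting cation is secondary. H2O is released.
Step 2: A 1,2-hydride shift from the adjacent cyclopentyl carbon moves the positive charge from the secondary centre to an adjacent carbon, generating a more stable tertiary carbocation.
The cation rearranges from secondary to tertiary via a 1,2-hydride shift from the adjacent cyclopentyl carbon; the tertiary cation is what reacts next.

tertiary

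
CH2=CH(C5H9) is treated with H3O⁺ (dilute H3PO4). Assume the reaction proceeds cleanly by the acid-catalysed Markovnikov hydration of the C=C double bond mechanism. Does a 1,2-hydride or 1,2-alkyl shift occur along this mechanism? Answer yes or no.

yes

The first-formed carbocation is secondary.
The adjacent cyclopentyl carbon already bears 2 other carbon substituents and has a hydrogen to migrate; after a 1,2-hydride shift from that carbon the positive charge sits on a tertiary centre.
Tertiary is more stable than secondary, so the shift occurs.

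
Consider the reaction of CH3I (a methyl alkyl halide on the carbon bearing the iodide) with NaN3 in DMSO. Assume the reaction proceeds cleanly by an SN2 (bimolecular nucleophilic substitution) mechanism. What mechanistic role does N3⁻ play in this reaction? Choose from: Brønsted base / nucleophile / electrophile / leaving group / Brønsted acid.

Step 1: Backside attack by N3⁻ on the carbon bearing the iodide: the new C–N bond forms as the C–I bond breaks, with Walden inversion at carbon.
N3⁻ donates an electron pair to form a new σ-bond to carbon — it is the nucleophile.

nucleophile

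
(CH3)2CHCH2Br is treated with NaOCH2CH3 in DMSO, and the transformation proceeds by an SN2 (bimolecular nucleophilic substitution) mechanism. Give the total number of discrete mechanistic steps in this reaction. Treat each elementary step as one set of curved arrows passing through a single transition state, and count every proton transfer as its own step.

1

Step 1: Backside attack by CH3CH2O⁻ on the carbon bearing the bromide: the new C–O bond forms as the C–Br bond breaks, with Walden inversion at carbon.
Total: 1 elementary step.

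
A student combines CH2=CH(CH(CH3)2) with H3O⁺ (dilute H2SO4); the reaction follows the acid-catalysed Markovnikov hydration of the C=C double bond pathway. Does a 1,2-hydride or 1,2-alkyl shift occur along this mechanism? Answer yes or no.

yes

The first-formed carbocation is secondary.
The adjacent isopropyl carbon already bears 2 other carbon substituents and has a hydrogen to migrate; after a 1,2-hydride shift from that carbon the positive charge sits on a tertiary centre.
Tertiary is more stable than secondary, so the shift occurs.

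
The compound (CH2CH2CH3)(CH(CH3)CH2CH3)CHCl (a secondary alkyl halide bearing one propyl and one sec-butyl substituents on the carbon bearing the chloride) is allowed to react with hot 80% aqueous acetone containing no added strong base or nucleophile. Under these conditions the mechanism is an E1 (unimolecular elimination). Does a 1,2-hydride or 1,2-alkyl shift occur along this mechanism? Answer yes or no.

yes

The first-formed carbocation is secondary.
The adjacent sec-butyl carbon already bears 2 other carbon substituents and has a hydrogen to migrate; after a 1,2-hydride shift from that carbon the positive charge sits on a tertiary centre.
Tertiary is more stable than secondary, so the shift occurs.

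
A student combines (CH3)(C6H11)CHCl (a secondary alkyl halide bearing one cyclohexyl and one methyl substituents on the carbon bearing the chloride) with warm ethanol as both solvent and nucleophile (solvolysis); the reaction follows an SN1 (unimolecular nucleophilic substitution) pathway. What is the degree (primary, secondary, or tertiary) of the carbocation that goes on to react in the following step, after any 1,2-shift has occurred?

tertiary

Step 1: The C–Cl bond breaks with both electrons going to the chloride; Cl⁻ leaves and a secondary carbocation remains.
Step 2: Carbocation rearrangement: a 1,2-hydride shift from the adjacent cyclohexyl carbon converts the initially-formed secondary cation into the more stable tertiary cation.
The cation rearranges from secondary to tertiary via a 1,2-hydride shift from the adjacent cyclohexyl carbon; the tertiary cation is what reacts next.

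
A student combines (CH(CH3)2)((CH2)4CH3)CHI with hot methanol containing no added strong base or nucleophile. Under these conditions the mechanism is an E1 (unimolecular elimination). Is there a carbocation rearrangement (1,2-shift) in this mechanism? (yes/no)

yes

The first-formed carbocation is secondary.
The adjacent isopropyl carbon already bears 2 other carbon substituents and has a hydrogen to migrate; after a 1,2-hydride shift from that carbon the positive charge sits on a tertiary centre.
Tertiary is more stable than secondary, so the shift occurs.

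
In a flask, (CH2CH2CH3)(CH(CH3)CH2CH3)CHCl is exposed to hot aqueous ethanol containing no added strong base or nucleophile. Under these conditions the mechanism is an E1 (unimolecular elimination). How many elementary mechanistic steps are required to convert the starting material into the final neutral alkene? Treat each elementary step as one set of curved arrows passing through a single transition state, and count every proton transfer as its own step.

3

Step 1: Unassisted departure of Cl⁻ (taking the C–Cl bonding pair) generates a secondary carbocation.
Step 2: Carbocation rearrangement: a 1,2-hydride shift from the adjacent sec-butyl carbon converts the initially-formed secondary cation into the more stable tertiary cation.
Step 3: Loss of a β-proton to a water (or ethanol) molecule of the solvent: the C–H bonding pair collapses toward the cationic carbon to form the C=C π bond, yielding the alkene.
Total: 3 elementary steps.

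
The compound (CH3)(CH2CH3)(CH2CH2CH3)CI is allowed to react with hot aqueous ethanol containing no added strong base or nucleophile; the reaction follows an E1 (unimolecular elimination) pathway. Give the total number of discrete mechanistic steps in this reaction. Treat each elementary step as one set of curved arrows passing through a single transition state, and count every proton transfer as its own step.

2

Step 1: Unassisted departure of I⁻ (taking the C–I bonding pair) generates a tertiary carbocation.
(No 1,2-shift: no single shift to an adjacent carbon would give a more stable cation.)
Step 2: A weak base (a water (or ethanol) molecule from the solvent) removes a proton from a carbon adjacent to the cationic centre; the electrons of that C–H bond become the new π(C=C) bond, giving the alkene.
Total: 2 elementary steps.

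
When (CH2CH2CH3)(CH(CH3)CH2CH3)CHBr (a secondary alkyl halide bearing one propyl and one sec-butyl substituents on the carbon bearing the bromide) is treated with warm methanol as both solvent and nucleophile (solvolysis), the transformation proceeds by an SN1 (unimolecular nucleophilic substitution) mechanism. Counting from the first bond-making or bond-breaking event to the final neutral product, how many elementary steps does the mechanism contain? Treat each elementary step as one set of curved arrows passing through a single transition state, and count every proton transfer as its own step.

4

Step 1: Ionisation: the C–Br σ-bond cleaves heterolytically; both bonding electrons depart with Br⁻, leaving a secondary carbocation at the α-carbon.
Step 2: Carbocation rearrangement: a 1,2-hydride shift from the adjacent sec-butyl carbon converts the initially-formed secondary cation into the more stable tertiary cation.
Step 3: A lone pair on the oxygen of CH3OH attacks the carbocation, forming a new C–O σ-bond and an oxonium ion.
Step 4: Proton transfer from the O–H of the oxonium ion to a solvent molecule delivers the neutral ether.
Total: 4 elementary steps.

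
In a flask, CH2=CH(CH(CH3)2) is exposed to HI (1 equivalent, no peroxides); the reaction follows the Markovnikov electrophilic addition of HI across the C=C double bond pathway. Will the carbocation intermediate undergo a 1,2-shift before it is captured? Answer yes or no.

yes

The first-formed carbocation is secondary.
The adjacent isopropyl carbon already bears 2 other carbon substituents and has a hydrogen to migrate; after a 1,2-hydride shift from that carbon the positive charge sits on a tertiary centre.
Tertiary is more stable than secondary, so the shift occurs.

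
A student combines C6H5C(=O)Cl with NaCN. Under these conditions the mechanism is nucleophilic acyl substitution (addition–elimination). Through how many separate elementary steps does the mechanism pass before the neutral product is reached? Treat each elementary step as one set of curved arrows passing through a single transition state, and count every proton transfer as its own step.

2

Step 1: A lone pair on the C of CN⁻ attacks the electrophilic acyl carbon; the π(C=O) electrons move onto oxygen, giving a tetrahedral intermediate.
Step 2: Elimination step: re-formation of the carbonyl π bond drives out Cl⁻, giving the new acyl compound.
Total: 2 elementary steps.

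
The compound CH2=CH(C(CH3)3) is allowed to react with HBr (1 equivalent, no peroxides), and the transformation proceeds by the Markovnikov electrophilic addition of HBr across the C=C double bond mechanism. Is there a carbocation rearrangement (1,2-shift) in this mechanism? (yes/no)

yes

The first-formed carbocation is secondary.
The adjacent tert-butyl carbon has no hydrogen but bears methyl groups; migration of one methyl with its bonding pair (a 1,2-methyl shift) places the charge on a tertiary centre.
Tertiary is more stable than secondary, so the shift occurs.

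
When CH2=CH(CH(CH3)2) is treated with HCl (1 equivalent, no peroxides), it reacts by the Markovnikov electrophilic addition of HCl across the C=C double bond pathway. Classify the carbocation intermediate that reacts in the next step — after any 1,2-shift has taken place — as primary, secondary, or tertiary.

tertiary

Step 1: Protonation of the alkene by HCl: the π bond acts as the nucleophile and picks up H⁺, giving the more stable (Markovnikov) secondary carbocation. The H–Cl bond breaks heterolytically, releasing Cl⁻.
Step 2: Carbocation rearrangement: a 1,2-hydride shift from the adjacent isopropyl carbon converts the initially-formed secondary cation into the more stable tertiary cation.
The cation rearranges from secondary to tertiary via a 1,2-hydride shift from the adjacent isopropyl carbon; the tertiary cation is what reacts next.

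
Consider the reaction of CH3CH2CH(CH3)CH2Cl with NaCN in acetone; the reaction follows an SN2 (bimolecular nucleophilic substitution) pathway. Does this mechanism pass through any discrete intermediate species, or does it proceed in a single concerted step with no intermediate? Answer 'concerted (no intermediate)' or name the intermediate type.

Backside attack by CN⁻ on the carbon bearing the chloride: the new C–C bond forms as the C–Cl bond breaks, with Walden inversion at carbon.
All bond changes occur in one transition state; no discrete intermediate is formed.

concerted (no intermediate)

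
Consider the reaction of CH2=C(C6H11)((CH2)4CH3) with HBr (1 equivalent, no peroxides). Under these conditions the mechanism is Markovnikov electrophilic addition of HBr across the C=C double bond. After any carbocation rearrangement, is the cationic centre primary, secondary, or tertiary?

Step 1: Protonation of the alkene by HBr: the π bond acts as the nucleophile and picks up H⁺, giving the more stable (Markovnikov) tertiary carbocation. The H–Br bond breaks heterolytically, releasing Br⁻.
No single 1,2-shift to an adjacent carbon would give a more-substituted cation, so no rearrangement occurs.

tertiary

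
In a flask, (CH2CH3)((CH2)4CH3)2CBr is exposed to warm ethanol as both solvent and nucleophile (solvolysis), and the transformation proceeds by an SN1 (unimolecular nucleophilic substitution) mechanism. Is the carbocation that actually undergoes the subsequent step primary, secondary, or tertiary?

tertiary

Step 1: Rate-determining heterolysis of the C–Br bond gives Br⁻ and a tertiary carbocation.
No single 1,2-shift to an adjacent carbon would give a more-substituted cation, so no rearrangement occurs.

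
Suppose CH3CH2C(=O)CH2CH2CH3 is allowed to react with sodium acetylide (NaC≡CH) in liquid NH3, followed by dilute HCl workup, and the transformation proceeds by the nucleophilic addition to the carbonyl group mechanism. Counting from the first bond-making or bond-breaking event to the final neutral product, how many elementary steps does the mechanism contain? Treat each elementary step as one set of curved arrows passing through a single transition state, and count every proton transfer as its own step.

2

Step 1: Nucleophilic addition: HC≡C⁻ adds to the carbonyl carbon, pushing the π(C=O) electron pair onto oxygen and giving a tetrahedral alkoxide.
Step 2: On dilute HCl workup the alkoxide oxygen is protonated, giving a propargyl alcohol.
Total: 2 elementary steps.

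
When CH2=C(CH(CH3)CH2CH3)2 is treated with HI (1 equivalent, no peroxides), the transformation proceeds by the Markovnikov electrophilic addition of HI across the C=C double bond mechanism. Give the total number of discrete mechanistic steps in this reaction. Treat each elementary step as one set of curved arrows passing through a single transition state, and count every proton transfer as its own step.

Step 1: The π electrons of the C=C bond attack a proton of HI; Markovnikov addition places the new C–H on the less-substituted alkene carbon, so the positive charge ends up on the more-substituted carbon — a tertiary carbocation. The H–I bond breaks heterolytically, releasing I⁻.
(No 1,2-shift: no single shift to an adjacent carbon would give a more stable cation.)
Step 2: Nucleophilic attack by I⁻ on the carbocation completes the addition, giving R–I.
Total: 2 elementary steps.

2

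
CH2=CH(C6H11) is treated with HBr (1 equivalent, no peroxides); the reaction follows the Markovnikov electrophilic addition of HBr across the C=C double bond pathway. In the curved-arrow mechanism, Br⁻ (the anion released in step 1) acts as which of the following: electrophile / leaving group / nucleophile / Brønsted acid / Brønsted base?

nucleophile

Step 3: Nucleophilic attack by Br⁻ on the carbocation completes the addition, giving R–Br.
Br⁻ (the anion released in step 1) donates an electron pair to form a new σ-bond to carbon — it is the nucleophile.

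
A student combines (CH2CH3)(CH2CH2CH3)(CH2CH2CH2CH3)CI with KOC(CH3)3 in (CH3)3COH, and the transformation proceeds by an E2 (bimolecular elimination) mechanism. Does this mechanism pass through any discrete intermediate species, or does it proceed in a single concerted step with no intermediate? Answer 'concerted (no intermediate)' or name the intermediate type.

concerted (no intermediate)

In one step, (CH3)3CO⁻ pulls off a β-proton, the C–I bond cleaves, and a C=C double bond forms between the α- and β-carbons (E2, anti elimination).
All bond changes occur in one transition state; no discrete intermediate is formed.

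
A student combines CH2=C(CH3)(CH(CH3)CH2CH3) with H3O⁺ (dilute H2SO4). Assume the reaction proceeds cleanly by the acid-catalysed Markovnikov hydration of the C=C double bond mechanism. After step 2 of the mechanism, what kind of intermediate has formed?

Step 1: Electrophilic addition begins with the π(C=C) electrons forming a bond to the proton of H3O⁺. Following Markovnikov's rule, the resulting cation is tertiary. H2O is released.
Step 2: Nucleophilic capture of the cation by H2O produces the protonated alcohol (an oxonium ion).
After step 2 the species present is an oxonium ion.

oxonium ion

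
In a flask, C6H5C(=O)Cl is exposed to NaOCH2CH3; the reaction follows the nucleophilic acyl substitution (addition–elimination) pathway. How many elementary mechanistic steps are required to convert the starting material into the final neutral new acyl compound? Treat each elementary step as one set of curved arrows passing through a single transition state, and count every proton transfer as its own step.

Step 1: CH3CH2O⁻ adds to the carbonyl carbon; the C=O π electrons shift onto oxygen and a tetrahedral alkoxide intermediate forms.
Step 2: Collapse of the tetrahedral intermediate: the alkoxide oxygen pushes its lone pair back to re-form C=O while Cl⁻ leaves.
Total: 2 elementary steps.

2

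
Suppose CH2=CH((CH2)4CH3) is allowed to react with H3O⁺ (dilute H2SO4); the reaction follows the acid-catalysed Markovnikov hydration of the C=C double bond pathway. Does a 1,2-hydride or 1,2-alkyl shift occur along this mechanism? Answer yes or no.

The first-formed carbocation is secondary.
No single 1,2-shift to an adjacent carbon would produce a more-substituted cation than the one already present, so no rearrangement occurs.

no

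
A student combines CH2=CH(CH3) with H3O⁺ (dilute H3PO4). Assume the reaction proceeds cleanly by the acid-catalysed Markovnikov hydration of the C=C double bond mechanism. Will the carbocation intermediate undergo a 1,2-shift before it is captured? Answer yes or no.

no

The first-formed carbocation is secondary.
No single 1,2-shift to an adjacent carbon would produce a more-substituted cation than the one already present, so no rearrangement occurs.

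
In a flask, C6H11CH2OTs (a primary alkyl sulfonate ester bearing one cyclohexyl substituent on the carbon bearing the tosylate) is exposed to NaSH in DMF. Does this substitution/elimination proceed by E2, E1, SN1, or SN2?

SN2

Conditions: a primary substrate with a strong nucleophile in the polar aprotic solvent DMF.
These conditions are the textbook signature of the SN2 pathway.
An unhindered substrate with a strong nucleophile in a polar aprotic solvent favours one-step backside displacement.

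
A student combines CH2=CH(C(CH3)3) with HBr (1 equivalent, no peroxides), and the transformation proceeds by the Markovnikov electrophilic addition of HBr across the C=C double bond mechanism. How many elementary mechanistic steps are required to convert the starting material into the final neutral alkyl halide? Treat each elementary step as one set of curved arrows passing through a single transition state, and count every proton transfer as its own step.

Step 1: The π electrons of the C=C bond attack a proton of HBr; Markovnikov addition places the new C–H on the less-substituted alkene carbon, so the positive charge ends up on the more-substituted carbon — a secondary carbocation. The H–Br bond breaks heterolytically, releasing Br⁻.
Step 2: Carbocation rearrangement: a 1,2-methyl shift from the adjacent tert-butyl carbon converts the initially-formed secondary cation into the more stable tertiary cation.
Step 3: Br⁻ captures the cation: a lone pair on Br⁻ fills the empty p orbital, producing the alkyl halide product.
Total: 3 elementary steps.

3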